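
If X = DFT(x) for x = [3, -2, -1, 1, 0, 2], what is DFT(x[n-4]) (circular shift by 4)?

Time shift by 4: X_shifted[k] = ω_6^(4k) · X[k]
Shifted x = [-1, 1, 0, 2, 3, -2]

DFT(x[n-4]) = [3, -5, -5.1962i, 1, 5.1962i, -5]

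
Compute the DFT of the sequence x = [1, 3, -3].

X[k] = Σ(n=0 to 2) x[n] · ω_3^(nk)
where ω_3 = e^(-2πi/3)

Computing each X[k]:
X[0] = 1
X[1] = 1.0000-5.1962i
X[2] = 1.0000+5.1962i

X = [1, 1.0000-5.1962i, 1.0000+5.1962i]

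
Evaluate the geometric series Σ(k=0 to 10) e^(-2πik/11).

Sum of all nth roots of unity equals 0 for n > 1 (geometric series with r ≠ 1).

0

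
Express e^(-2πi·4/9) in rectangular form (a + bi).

ω_9^4 = e^(-2πi·4/9)
= cos(-2π·4/9) + i·sin(-2π·4/9)
= cos(-8π/9) + i·sin(-8π/9)

ω_9^4 = cos(-8π/9) + i·sin(-8π/9) = -0.9397-0.3420i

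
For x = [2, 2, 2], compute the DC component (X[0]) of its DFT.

X[0] = Σ(n=0 to 2) x[n] · ω_3^0 = Σ x[n]
= (2) + (2) + (2)

X[0] = 6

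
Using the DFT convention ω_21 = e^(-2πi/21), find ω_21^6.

ω_21^6 = e^(-2πi·6/21)
= cos(-2π·6/21) + i·sin(-2π·6/21)
= cos(-12π/21) + i·sin(-12π/21)

ω_21^6 = cos(-12π/21) + i·sin(-12π/21) = -0.2225-0.9749i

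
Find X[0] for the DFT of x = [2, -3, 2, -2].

X[0] = Σ(n=0 to 3) x[n] · ω_4^0 = Σ x[n]
= (2) + (-3) + (2) + (-2)

X[0] = -1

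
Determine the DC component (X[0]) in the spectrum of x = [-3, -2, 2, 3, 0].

X[0] = Σ(n=0 to 4) x[n] · ω_5^0 = Σ x[n]
= (-3) + (-2) + (2) + (3) + (0)

X[0] = 0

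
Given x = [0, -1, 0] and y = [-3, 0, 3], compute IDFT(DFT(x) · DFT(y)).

(x ⊛ y)[n] = Σ(m=0 to 2) x[m] · y[(n-m) mod 3]

Computing each output sample:
(x ⊛ y)[0] = -3
(x ⊛ y)[1] = 3
(x ⊛ y)[2] = 0

x ⊛ y = [-3, 3, 0]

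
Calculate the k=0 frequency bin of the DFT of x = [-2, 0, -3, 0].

X[0] = Σ(n=0 to 3) x[n] · ω_4^0 = Σ x[n]
= (-2) + (0) + (-3) + (0)

X[0] = -5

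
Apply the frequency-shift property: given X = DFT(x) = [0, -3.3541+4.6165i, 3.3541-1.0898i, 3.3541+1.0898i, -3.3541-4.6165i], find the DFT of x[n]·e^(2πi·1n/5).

Modulation property: DFT(ω_5^(-1n)·x[n]) = X[(k-1) mod 5], so circularly shift X by 1 positions.

X[k-1] = [-3.3541-4.6165i, 0, -3.3541+4.6165i, 3.3541-1.0898i, 3.3541+1.0898i]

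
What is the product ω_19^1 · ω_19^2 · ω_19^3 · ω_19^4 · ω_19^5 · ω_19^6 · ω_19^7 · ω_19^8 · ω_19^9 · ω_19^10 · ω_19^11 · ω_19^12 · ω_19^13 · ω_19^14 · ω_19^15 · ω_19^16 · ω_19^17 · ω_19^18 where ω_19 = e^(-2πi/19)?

The primitive 19th roots of unity are ω_19^k for k coprime to 19: k ∈ {1, 2, 3, 4, 5, 6, 7, 8, 9, 10, 11, 12, 13, 14, 15, 16, 17, 18}
Their product equals the constant term of the cyclotomic polynomial Φ_19(x) up to sign.
For n ≥ 3, the product of all primitive nth roots of unity is 1. (For n=1 it is 1; for n=2 it is -1.)

1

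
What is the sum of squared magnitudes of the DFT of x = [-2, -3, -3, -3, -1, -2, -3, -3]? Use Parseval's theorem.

Parseval: Σ|x[n]|² = (1/N)Σ|X[k]|², so Σ|X[k]|² = N·Σ|x[n]|² = 8·54.0000

Σ|X[k]|² = N·Σ|x[n]|² = 8·54.0000 = 432.0000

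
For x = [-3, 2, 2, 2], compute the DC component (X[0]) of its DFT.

X[0] = Σ(n=0 to 3) x[n] · ω_4^0 = Σ x[n]
= (-3) + (2) + (2) + (2)

X[0] = 3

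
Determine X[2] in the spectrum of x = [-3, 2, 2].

X[2] = Σ(n=0 to 2) x[n] · ω_3^(2n) where ω_3 = e^(-2πi/3)
= (-3)·ω_3^0 + (2)·ω_3^2 + (2)·ω_3^4

X[2] = -5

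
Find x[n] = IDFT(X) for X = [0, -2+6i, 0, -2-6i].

x[n] = (1/4) Σ(k=0 to 3) X[k] · e^(2πikn/4)

Computing each x[n]:
x[0] = -1
x[1] = -3
x[2] = 1
x[3] = 3

x = [-1, -3, 1, 3]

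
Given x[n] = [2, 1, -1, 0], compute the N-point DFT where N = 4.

X[k] = Σ(n=0 to 3) x[n] · ω_4^(nk)
where ω_4 = e^(-2πi/4)

Computing each X[k]:
X[0] = 2
X[1] = 3-1i
X[2] = 0
X[3] = 3+1i

X = [2, 3-1i, 0, 3+1i]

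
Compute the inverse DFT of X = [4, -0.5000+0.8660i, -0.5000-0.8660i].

x[n] = (1/3) Σ(k=0 to 2) X[k] · e^(2πikn/3)

Computing each x[n]:
x[0] = 1
x[1] = 1
x[2] = 2

x = [1, 1, 2]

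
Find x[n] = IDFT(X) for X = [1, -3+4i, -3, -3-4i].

x[n] = (1/4) Σ(k=0 to 3) X[k] · e^(2πikn/4)

Computing each x[n]:
x[0] = -2
x[1] = -1
x[2] = 1
x[3] = 3

x = [-2, -1, 1, 3]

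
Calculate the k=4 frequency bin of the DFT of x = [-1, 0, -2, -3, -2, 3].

X[4] = Σ(n=0 to 5) x[n] · ω_6^(4n) where ω_6 = e^(-2πi/6)
= (-1)·ω_6^0 + (0)·ω_6^4 + (-2)·ω_6^8 + (-3)·ω_6^12 + (-2)·ω_6^16 + (3)·ω_6^20

X[4] = -3.5000-2.5981i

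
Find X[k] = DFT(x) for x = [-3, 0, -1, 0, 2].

X[k] = Σ(n=0 to 4) x[n] · ω_5^(nk)
where ω_5 = e^(-2πi/5)

Computing each X[k]:
X[0] = -2
X[1] = -1.5729+2.4899i
X[2] = -4.9271+0.2245i
X[3] = -4.9271-0.2245i
X[4] = -1.5729-2.4899i

X = [-2, -1.5729+2.4899i, -4.9271+0.2245i, -4.9271-0.2245i, -1.5729-2.4899i]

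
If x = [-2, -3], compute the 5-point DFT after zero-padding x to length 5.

Original 2-point DFT: [-5, 1]
Zero-padded 5-point DFT provides frequency interpolation.

DFT_5([x, 0, ...]) = [-5, -2.9271+2.8532i, 0.4271+1.7634i, 0.4271-1.7634i, -2.9271-2.8532i]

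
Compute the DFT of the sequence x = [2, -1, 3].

X[k] = Σ(n=0 to 2) x[n] · ω_3^(nk)
where ω_3 = e^(-2πi/3)

Computing each X[k]:
X[0] = 4
X[1] = 1.0000+3.4641i
X[2] = 1.0000-3.4641i

X = [4, 1.0000+3.4641i, 1.0000-3.4641i]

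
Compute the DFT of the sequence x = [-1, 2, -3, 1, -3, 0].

X[k] = Σ(n=0 to 5) x[n] · ω_6^(nk)
where ω_6 = e^(-2πi/6)

Computing each X[k]:
X[0] = -4
X[1] = 2.0000-1.7321i
X[2] = 2.0000-1.7321i
X[3] = -10
X[4] = 2.0000+1.7321i
X[5] = 2.0000+1.7321i

X = [-4, 2.0000-1.7321i, 2.0000-1.7321i, -10, 2.0000+1.7321i, 2.0000+1.7321i]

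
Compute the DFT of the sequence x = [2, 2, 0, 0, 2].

X[k] = Σ(n=0 to 4) x[n] · ω_5^(nk)
where ω_5 = e^(-2πi/5)

Computing each X[k]:
X[0] = 6
X[1] = 3.2361
X[2] = -1.2361
X[3] = -1.2361
X[4] = 3.2361

X = [6, 3.2361, -1.2361, -1.2361, 3.2361]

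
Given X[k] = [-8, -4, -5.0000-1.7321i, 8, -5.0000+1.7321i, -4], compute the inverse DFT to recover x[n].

x[n] = (1/6) Σ(k=0 to 5) X[k] · e^(2πikn/6)

Computing each x[n]:
x[0] = -3
x[1] = -2
x[2] = 1
x[3] = -3
x[4] = 2
x[5] = -3

x = [-3, -2, 1, -3, 2, -3]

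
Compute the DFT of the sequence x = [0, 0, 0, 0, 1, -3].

X[k] = Σ(n=0 to 5) x[n] · ω_6^(nk)
where ω_6 = e^(-2πi/6)

Computing each X[k]:
X[0] = -2
X[1] = -2.0000-1.7321i
X[2] = 1.0000-3.4641i
X[3] = 4
X[4] = 1.0000+3.4641i
X[5] = -2.0000+1.7321i

X = [-2, -2.0000-1.7321i, 1.0000-3.4641i, 4, 1.0000+3.4641i, -2.0000+1.7321i]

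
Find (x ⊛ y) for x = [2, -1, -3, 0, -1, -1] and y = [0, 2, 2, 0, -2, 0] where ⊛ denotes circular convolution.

(x ⊛ y)[n] = Σ(m=0 to 5) x[m] · y[(n-m) mod 6]

Computing each output sample:
(x ⊛ y)[0] = 2
(x ⊛ y)[1] = 2
(x ⊛ y)[2] = 4
(x ⊛ y)[3] = -6
(x ⊛ y)[4] = -10
(x ⊛ y)[5] = 0

x ⊛ y = [2, 2, 4, -6, -10, 0]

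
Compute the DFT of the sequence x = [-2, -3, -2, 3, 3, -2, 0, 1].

X[k] = Σ(n=0 to 7) x[n] · ω_8^(nk)
where ω_8 = e^(-2πi/8)

Computing each X[k]:
X[0] = -2
X[1] = -7.1213+1.2929i
X[2] = 3+9i
X[3] = -2.8787-2.7071i
X[4] = 0
X[5] = -2.8787+2.7071i
X[6] = 3-9i
X[7] = -7.1213-1.2929i

X = [-2, -7.1213+1.2929i, 3+9i, -2.8787-2.7071i, 0, -2.8787+2.7071i, 3-9i, -7.1213-1.2929i]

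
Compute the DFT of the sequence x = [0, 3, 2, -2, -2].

X[k] = Σ(n=0 to 4) x[n] · ω_5^(nk)
where ω_5 = e^(-2πi/5)

Computing each X[k]:
X[0] = 1
X[1] = 0.3090-7.1064i
X[2] = -0.8090+0.8653i
X[3] = -0.8090-0.8653i
X[4] = 0.3090+7.1064i

X = [1, 0.3090-7.1064i, -0.8090+0.8653i, -0.8090-0.8653i, 0.3090+7.1064i]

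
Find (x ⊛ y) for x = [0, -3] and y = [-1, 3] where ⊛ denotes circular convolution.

(x ⊛ y)[n] = Σ(m=0 to 1) x[m] · y[(n-m) mod 2]

Computing each output sample:
(x ⊛ y)[0] = -9
(x ⊛ y)[1] = 3

x ⊛ y = [-9, 3]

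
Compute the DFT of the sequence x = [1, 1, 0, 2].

X[k] = Σ(n=0 to 3) x[n] · ω_4^(nk)
where ω_4 = e^(-2πi/4)

Computing each X[k]:
X[0] = 4
X[1] = 1+1i
X[2] = -2
X[3] = 1-1i

X = [4, 1+1i, -2, 1-1i]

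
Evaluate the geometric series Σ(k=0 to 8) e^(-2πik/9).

Sum of all nth roots of unity equals 0 for n > 1 (geometric series with r ≠ 1).

0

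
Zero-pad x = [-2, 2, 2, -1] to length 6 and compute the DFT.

Original 4-point DFT: [1, -4-3i, -1, -4+3i]
Zero-padded 6-point DFT provides frequency interpolation.

DFT_6([x, 0, ...]) = [1, -1.0000-3.4641i, -5, -1, -5, -1.0000+3.4641i]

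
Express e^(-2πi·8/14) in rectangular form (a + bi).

ω_14^8 = e^(-2πi·8/14)
= cos(-2π·8/14) + i·sin(-2π·8/14)
= cos(-16π/14) + i·sin(-16π/14)

ω_14^8 = cos(-16π/14) + i·sin(-16π/14) = -0.9010+0.4339i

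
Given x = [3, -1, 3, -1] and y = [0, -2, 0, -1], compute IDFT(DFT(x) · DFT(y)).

(x ⊛ y)[n] = Σ(m=0 to 3) x[m] · y[(n-m) mod 4]

Computing each output sample:
(x ⊛ y)[0] = 3
(x ⊛ y)[1] = -9
(x ⊛ y)[2] = 3
(x ⊛ y)[3] = -9

x ⊛ y = [3, -9, 3, -9]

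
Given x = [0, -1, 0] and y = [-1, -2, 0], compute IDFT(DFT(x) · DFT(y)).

(x ⊛ y)[n] = Σ(m=0 to 2) x[m] · y[(n-m) mod 3]

Computing each output sample:
(x ⊛ y)[0] = 0
(x ⊛ y)[1] = 1
(x ⊛ y)[2] = 2

x ⊛ y = [0, 1, 2]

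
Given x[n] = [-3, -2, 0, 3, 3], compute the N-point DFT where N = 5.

X[k] = Σ(n=0 to 4) x[n] · ω_5^(nk)
where ω_5 = e^(-2πi/5)

Computing each X[k]:
X[0] = 1
X[1] = -5.1180+6.5186i
X[2] = -2.8820+0.0858i
X[3] = -2.8820-0.0858i
X[4] = -5.1180-6.5186i

X = [1, -5.1180+6.5186i, -2.8820+0.0858i, -2.8820-0.0858i, -5.1180-6.5186i]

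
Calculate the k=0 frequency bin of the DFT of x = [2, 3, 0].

X[0] = Σ(n=0 to 2) x[n] · ω_3^0 = Σ x[n]
= (2) + (3) + (0)

X[0] = 5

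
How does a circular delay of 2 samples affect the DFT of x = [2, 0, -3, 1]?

Time shift by 2: X_shifted[k] = ω_4^(2k) · X[k]
Shifted x = [-3, 1, 2, 0]

DFT(x[n-2]) = [0, -5-1i, -2, -5+1i]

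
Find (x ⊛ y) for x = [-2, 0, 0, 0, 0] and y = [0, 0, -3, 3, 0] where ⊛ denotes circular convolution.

(x ⊛ y)[n] = Σ(m=0 to 4) x[m] · y[(n-m) mod 5]

Computing each output sample:
(x ⊛ y)[0] = 0
(x ⊛ y)[1] = 0
(x ⊛ y)[2] = 6
(x ⊛ y)[3] = -6
(x ⊛ y)[4] = 0

x ⊛ y = [0, 0, 6, -6, 0]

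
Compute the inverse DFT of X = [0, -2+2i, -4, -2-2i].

x[n] = (1/4) Σ(k=0 to 3) X[k] · e^(2πikn/4)

Computing each x[n]:
x[0] = -2
x[1] = 0
x[2] = 0
x[3] = 2

x = [-2, 0, 0, 2]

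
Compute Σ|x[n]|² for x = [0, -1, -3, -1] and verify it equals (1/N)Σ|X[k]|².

Time domain:
Σ|x[n]|² = |0|² + |-1|² + |-3|² + |-1|² = 11.0000

Frequency domain:
(1/4)Σ|X[k]|² = (1/4)(|-5|² + |3|² + |-1|² + |3|²) = (1/4)·44.0000 = 11.0000

Both sides agree, confirming Parseval's theorem.

Σ|x[n]|² = (1/N)Σ|X[k]|² = 11.0000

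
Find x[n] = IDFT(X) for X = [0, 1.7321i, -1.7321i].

x[n] = (1/3) Σ(k=0 to 2) X[k] · e^(2πikn/3)

Computing each x[n]:
x[0] = 0
x[1] = -1
x[2] = 1

x = [0, -1, 1]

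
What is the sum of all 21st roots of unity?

Sum of all nth roots of unity equals 0 for n > 1 (geometric series with r ≠ 1).

0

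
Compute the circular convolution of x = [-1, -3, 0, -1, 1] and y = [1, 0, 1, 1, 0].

(x ⊛ y)[n] = Σ(m=0 to 4) x[m] · y[(n-m) mod 5]

Computing each output sample:
(x ⊛ y)[0] = -2
(x ⊛ y)[1] = -3
(x ⊛ y)[2] = 0
(x ⊛ y)[3] = -5
(x ⊛ y)[4] = -2

x ⊛ y = [-2, -3, 0, -5, -2]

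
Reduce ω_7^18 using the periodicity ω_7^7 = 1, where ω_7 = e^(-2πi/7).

Since ω_7^7 = 1, powers reduce modulo 7.
18 mod 7 = 4
So ω_7^18 = ω_7^4 = e^(-2πi·4/7)

ω_7^18 = ω_7^4 = -0.9010+0.4339i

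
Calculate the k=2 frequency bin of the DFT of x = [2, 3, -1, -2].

X[2] = Σ(n=0 to 3) x[n] · ω_4^(2n) where ω_4 = e^(-2πi/4)
= (2)·ω_4^0 + (3)·ω_4^2 + (-1)·ω_4^4 + (-2)·ω_4^6

X[2] = 0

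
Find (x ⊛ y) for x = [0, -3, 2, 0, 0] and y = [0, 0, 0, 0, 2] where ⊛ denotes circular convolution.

(x ⊛ y)[n] = Σ(m=0 to 4) x[m] · y[(n-m) mod 5]

Computing each output sample:
(x ⊛ y)[0] = -6
(x ⊛ y)[1] = 4
(x ⊛ y)[2] = 0
(x ⊛ y)[3] = 0
(x ⊛ y)[4] = 0

x ⊛ y = [-6, 4, 0, 0, 0]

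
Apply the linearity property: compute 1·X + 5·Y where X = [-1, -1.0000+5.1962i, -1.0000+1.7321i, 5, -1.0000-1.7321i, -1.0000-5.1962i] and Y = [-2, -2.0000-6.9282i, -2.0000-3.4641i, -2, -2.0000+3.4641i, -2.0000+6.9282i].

By linearity: DFT(1x + 5y) = 1·DFT(x) + 5·DFT(y)
= 1·[-1, -1.0000+5.1962i, -1.0000+1.7321i, 5, -1.0000-1.7321i, -1.0000-5.1962i] + 5·[-2, -2.0000-6.9282i, -2.0000-3.4641i, -2, -2.0000+3.4641i, -2.0000+6.9282i]

Computing element-wise:
Z[0] = 1·(-1) + 5·(-2) = -11
Z[1] = 1·(-1.0000+5.1962i) + 5·(-2.0000-6.9282i) = -11.0000-29.4448i
Z[2] = 1·(-1.0000+1.7321i) + 5·(-2.0000-3.4641i) = -11.0000-15.5884i
Z[3] = 1·(5) + 5·(-2) = -5
Z[4] = 1·(-1.0000-1.7321i) + 5·(-2.0000+3.4641i) = -11.0000+15.5884i
Z[5] = 1·(-1.0000-5.1962i) + 5·(-2.0000+6.9282i) = -11.0000+29.4448i

DFT(1x + 5y) = 1·X + 5·Y = [-11, -11.0000-29.4448i, -11.0000-15.5884i, -5, -11.0000+15.5884i, -11.0000+29.4448i]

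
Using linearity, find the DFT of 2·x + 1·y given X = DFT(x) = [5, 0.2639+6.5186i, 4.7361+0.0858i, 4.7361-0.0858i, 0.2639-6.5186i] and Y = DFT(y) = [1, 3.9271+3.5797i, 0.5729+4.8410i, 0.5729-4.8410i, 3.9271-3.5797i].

By linearity: DFT(2x + 1y) = 2·DFT(x) + 1·DFT(y)
= 2·[5, 0.2639+6.5186i, 4.7361+0.0858i, 4.7361-0.0858i, 0.2639-6.5186i] + 1·[1, 3.9271+3.5797i, 0.5729+4.8410i, 0.5729-4.8410i, 3.9271-3.5797i]

Computing element-wise:
Z[0] = 2·(5) + 1·(1) = 11
Z[1] = 2·(0.2639+6.5186i) + 1·(3.9271+3.5797i) = 4.4549+16.6169i
Z[2] = 2·(4.7361+0.0858i) + 1·(0.5729+4.8410i) = 10.0451+5.0126i
Z[3] = 2·(4.7361-0.0858i) + 1·(0.5729-4.8410i) = 10.0451-5.0126i
Z[4] = 2·(0.2639-6.5186i) + 1·(3.9271-3.5797i) = 4.4549-16.6169i

DFT(2x + 1y) = 2·X + 1·Y = [11, 4.4549+16.6169i, 10.0451+5.0126i, 10.0451-5.0126i, 4.4549-16.6169i]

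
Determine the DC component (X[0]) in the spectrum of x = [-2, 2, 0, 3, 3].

X[0] = Σ(n=0 to 4) x[n] · ω_5^0 = Σ x[n]
= (-2) + (2) + (0) + (3) + (3)

X[0] = 6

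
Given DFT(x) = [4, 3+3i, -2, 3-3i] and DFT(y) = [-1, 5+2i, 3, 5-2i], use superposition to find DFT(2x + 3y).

By linearity: DFT(2x + 3y) = 2·DFT(x) + 3·DFT(y)
= 2·[4, 3+3i, -2, 3-3i] + 3·[-1, 5+2i, 3, 5-2i]

Computing element-wise:
Z[0] = 2·(4) + 3·(-1) = 5
Z[1] = 2·(3+3i) + 3·(5+2i) = 21+12i
Z[2] = 2·(-2) + 3·(3) = 5
Z[3] = 2·(3-3i) + 3·(5-2i) = 21-12i

DFT(2x + 3y) = 2·X + 3·Y = [5, 21+12i, 5, 21-12i]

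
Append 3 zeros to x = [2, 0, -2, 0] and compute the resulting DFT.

Original 4-point DFT: [0, 4, 0, 4]
Zero-padded 7-point DFT provides frequency interpolation.

DFT_7([x, 0, ...]) = [0, 2.4450+1.9499i, 3.8019-0.8678i, 0.7530-1.5637i, 0.7530+1.5637i, 3.8019+0.8678i, 2.4450-1.9499i]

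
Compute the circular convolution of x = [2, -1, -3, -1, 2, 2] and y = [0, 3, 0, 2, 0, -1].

(x ⊛ y)[n] = Σ(m=0 to 5) x[m] · y[(n-m) mod 6]

Computing each output sample:
(x ⊛ y)[0] = 5
(x ⊛ y)[1] = 13
(x ⊛ y)[2] = 2
(x ⊛ y)[3] = -7
(x ⊛ y)[4] = -7
(x ⊛ y)[5] = -2

x ⊛ y = [5, 13, 2, -7, -7, -2]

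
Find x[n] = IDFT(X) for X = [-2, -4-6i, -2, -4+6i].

x[n] = (1/4) Σ(k=0 to 3) X[k] · e^(2πikn/4)

Computing each x[n]:
x[0] = -3
x[1] = 3
x[2] = 1
x[3] = -3

x = [-3, 3, 1, -3]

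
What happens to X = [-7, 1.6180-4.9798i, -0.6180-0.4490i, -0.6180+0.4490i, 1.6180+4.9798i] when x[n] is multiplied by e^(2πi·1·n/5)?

Modulation property: DFT(ω_5^(-1n)·x[n]) = X[(k-1) mod 5], so circularly shift X by 1 positions.

X[k-1] = [1.6180+4.9798i, -7, 1.6180-4.9798i, -0.6180-0.4490i, -0.6180+0.4490i]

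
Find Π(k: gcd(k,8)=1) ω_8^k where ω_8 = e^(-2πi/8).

The primitive 8th roots of unity are ω_8^k for k coprime to 8: k ∈ {1, 3, 5, 7}
Their product equals the constant term of the cyclotomic polynomial Φ_8(x) up to sign.
For n ≥ 3, the product of all primitive nth roots of unity is 1. (For n=1 it is 1; for n=2 it is -1.)

1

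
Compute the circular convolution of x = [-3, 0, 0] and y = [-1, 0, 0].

(x ⊛ y)[n] = Σ(m=0 to 2) x[m] · y[(n-m) mod 3]

Computing each output sample:
(x ⊛ y)[0] = 3
(x ⊛ y)[1] = 0
(x ⊛ y)[2] = 0

x ⊛ y = [3, 0, 0]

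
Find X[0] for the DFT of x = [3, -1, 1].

X[0] = Σ(n=0 to 2) x[n] · ω_3^0 = Σ x[n]
= (3) + (-1) + (1)

X[0] = 3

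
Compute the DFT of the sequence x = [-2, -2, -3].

X[k] = Σ(n=0 to 2) x[n] · ω_3^(nk)
where ω_3 = e^(-2πi/3)

Computing each X[k]:
X[0] = -7
X[1] = 0.5000-0.8660i
X[2] = 0.5000+0.8660i

X = [-7, 0.5000-0.8660i, 0.5000+0.8660i]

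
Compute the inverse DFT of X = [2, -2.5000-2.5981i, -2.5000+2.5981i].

x[n] = (1/3) Σ(k=0 to 2) X[k] · e^(2πikn/3)

Computing each x[n]:
x[0] = -1
x[1] = 3
x[2] = 0

x = [-1, 3, 0]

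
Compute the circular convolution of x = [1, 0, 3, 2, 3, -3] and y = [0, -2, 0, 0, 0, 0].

(x ⊛ y)[n] = Σ(m=0 to 5) x[m] · y[(n-m) mod 6]

Computing each output sample:
(x ⊛ y)[0] = 6
(x ⊛ y)[1] = -2
(x ⊛ y)[2] = 0
(x ⊛ y)[3] = -6
(x ⊛ y)[4] = -4
(x ⊛ y)[5] = -6

x ⊛ y = [6, -2, 0, -6, -4, -6]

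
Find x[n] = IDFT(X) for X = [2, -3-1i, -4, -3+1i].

x[n] = (1/4) Σ(k=0 to 3) X[k] · e^(2πikn/4)

Computing each x[n]:
x[0] = -2
x[1] = 2
x[2] = 1
x[3] = 1

x = [-2, 2, 1, 1]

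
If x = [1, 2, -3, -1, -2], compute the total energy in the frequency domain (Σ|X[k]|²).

Parseval: Σ|x[n]|² = (1/N)Σ|X[k]|², so Σ|X[k]|² = N·Σ|x[n]|² = 5·19.0000

Σ|X[k]|² = N·Σ|x[n]|² = 5·19.0000 = 95.0000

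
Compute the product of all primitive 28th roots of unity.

The primitive 28th roots of unity are ω_28^k for k coprime to 28: k ∈ {1, 3, 5, 9, 11, 13, 15, 17, 19, 23, 25, 27}
Their product equals the constant term of the cyclotomic polynomial Φ_28(x) up to sign.
For n ≥ 3, the product of all primitive nth roots of unity is 1. (For n=1 it is 1; for n=2 it is -1.)

1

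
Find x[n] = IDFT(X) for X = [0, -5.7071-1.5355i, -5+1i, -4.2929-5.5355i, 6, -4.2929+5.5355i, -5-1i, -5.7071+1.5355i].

x[n] = (1/8) Σ(k=0 to 7) X[k] · e^(2πikn/8)

Computing each x[n]:
x[0] = -3
x[1] = 0
x[2] = 1
x[3] = 1
x[4] = 2
x[5] = -2
x[6] = 3
x[7] = -2

x = [-3, 0, 1, 1, 2, -2, 3, -2]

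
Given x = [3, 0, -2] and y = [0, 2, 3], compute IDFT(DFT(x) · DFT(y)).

(x ⊛ y)[n] = Σ(m=0 to 2) x[m] · y[(n-m) mod 3]

Computing each output sample:
(x ⊛ y)[0] = -4
(x ⊛ y)[1] = 0
(x ⊛ y)[2] = 9

x ⊛ y = [-4, 0, 9]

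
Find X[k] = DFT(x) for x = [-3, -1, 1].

X[k] = Σ(n=0 to 2) x[n] · ω_3^(nk)
where ω_3 = e^(-2πi/3)

Computing each X[k]:
X[0] = -3
X[1] = -3.0000+1.7321i
X[2] = -3.0000-1.7321i

X = [-3, -3.0000+1.7321i, -3.0000-1.7321i]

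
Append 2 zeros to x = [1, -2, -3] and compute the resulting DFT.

Original 3-point DFT: [-4, 3.5000-0.8660i, 3.5000+0.8660i]
Zero-padded 5-point DFT provides frequency interpolation.

DFT_5([x, 0, ...]) = [-4, 2.8090+3.6655i, 1.6910-1.6776i, 1.6910+1.6776i, 2.8090-3.6655i]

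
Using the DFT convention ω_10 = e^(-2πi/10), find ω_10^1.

ω_10^1 = e^(-2πi·1/10)
= cos(-2π·1/10) + i·sin(-2π·1/10)
= cos(-2π/10) + i·sin(-2π/10)

ω_10^1 = cos(-2π/10) + i·sin(-2π/10) = 0.8090-0.5878i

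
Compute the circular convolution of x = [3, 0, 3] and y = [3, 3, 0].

(x ⊛ y)[n] = Σ(m=0 to 2) x[m] · y[(n-m) mod 3]

Computing each output sample:
(x ⊛ y)[0] = 18
(x ⊛ y)[1] = 9
(x ⊛ y)[2] = 9

x ⊛ y = [18, 9, 9]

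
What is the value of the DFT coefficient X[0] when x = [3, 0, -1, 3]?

X[0] = Σ(n=0 to 3) x[n] · ω_4^0 = Σ x[n]
= (3) + (0) + (-1) + (3)

X[0] = 5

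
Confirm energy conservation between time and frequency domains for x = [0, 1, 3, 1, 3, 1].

Time domain:
Σ|x[n]|² = |0|² + |1|² + |3|² + |1|² + |3|² + |1|² = 21.0000

Frequency domain:
(1/6)Σ|X[k]|² = (1/6)(|9|² + |-3|² + |-3|² + |3|² + |-3|² + |-3|²) = (1/6)·126.0000 = 21.0000

Both sides agree, confirming Parseval's theorem.

Σ|x[n]|² = (1/N)Σ|X[k]|² = 21.0000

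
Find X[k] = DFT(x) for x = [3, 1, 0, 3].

X[k] = Σ(n=0 to 3) x[n] · ω_4^(nk)
where ω_4 = e^(-2πi/4)

Computing each X[k]:
X[0] = 7
X[1] = 3+2i
X[2] = -1
X[3] = 3-2i

X = [7, 3+2i, -1, 3-2i]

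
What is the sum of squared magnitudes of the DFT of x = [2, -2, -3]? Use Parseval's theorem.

Parseval: Σ|x[n]|² = (1/N)Σ|X[k]|², so Σ|X[k]|² = N·Σ|x[n]|² = 3·17.0000

Σ|X[k]|² = N·Σ|x[n]|² = 3·17.0000 = 51.0000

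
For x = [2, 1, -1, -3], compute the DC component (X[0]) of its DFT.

X[0] = Σ(n=0 to 3) x[n] · ω_4^0 = Σ x[n]
= (2) + (1) + (-1) + (-3)

X[0] = -1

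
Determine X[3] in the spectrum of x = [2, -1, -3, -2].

X[3] = Σ(n=0 to 3) x[n] · ω_4^(3n) where ω_4 = e^(-2πi/4)
= (2)·ω_4^0 + (-1)·ω_4^3 + (-3)·ω_4^6 + (-2)·ω_4^9

X[3] = 5+1i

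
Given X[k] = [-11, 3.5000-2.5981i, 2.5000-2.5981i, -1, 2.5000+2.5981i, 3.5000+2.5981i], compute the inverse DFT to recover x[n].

x[n] = (1/6) Σ(k=0 to 5) X[k] · e^(2πikn/6)

Computing each x[n]:
x[0] = 0
x[1] = 0
x[2] = -3
x[3] = -2
x[4] = -3
x[5] = -3

x = [0, 0, -3, -2, -3, -3]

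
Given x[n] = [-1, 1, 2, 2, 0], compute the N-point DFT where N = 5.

X[k] = Σ(n=0 to 4) x[n] · ω_5^(nk)
where ω_5 = e^(-2πi/5)

Computing each X[k]:
X[0] = 4
X[1] = -3.9271-0.9511i
X[2] = -0.5729-0.5878i
X[3] = -0.5729+0.5878i
X[4] = -3.9271+0.9511i

X = [4, -3.9271-0.9511i, -0.5729-0.5878i, -0.5729+0.5878i, -3.9271+0.9511i]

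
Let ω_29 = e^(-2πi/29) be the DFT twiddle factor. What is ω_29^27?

ω_29^27 = e^(-2πi·27/29)
= cos(-2π·27/29) + i·sin(-2π·27/29)
= cos(-54π/29) + i·sin(-54π/29)

ω_29^27 = cos(-54π/29) + i·sin(-54π/29) = 0.9076+0.4199i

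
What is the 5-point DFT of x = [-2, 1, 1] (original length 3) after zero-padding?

Original 3-point DFT: [0, -3, -3]
Zero-padded 5-point DFT provides frequency interpolation.

DFT_5([x, 0, ...]) = [0, -2.5000-1.5388i, -2.5000+0.3633i, -2.5000-0.3633i, -2.5000+1.5388i]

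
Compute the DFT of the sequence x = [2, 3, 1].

X[k] = Σ(n=0 to 2) x[n] · ω_3^(nk)
where ω_3 = e^(-2πi/3)

Computing each X[k]:
X[0] = 6
X[1] = -1.7321i
X[2] = 1.7321i

X = [6, -1.7321i, 1.7321i]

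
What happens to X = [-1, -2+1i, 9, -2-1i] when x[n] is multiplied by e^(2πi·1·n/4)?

Modulation property: DFT(ω_4^(-1n)·x[n]) = X[(k-1) mod 4], so circularly shift X by 1 positions.

X[k-1] = [-2-1i, -1, -2+1i, 9]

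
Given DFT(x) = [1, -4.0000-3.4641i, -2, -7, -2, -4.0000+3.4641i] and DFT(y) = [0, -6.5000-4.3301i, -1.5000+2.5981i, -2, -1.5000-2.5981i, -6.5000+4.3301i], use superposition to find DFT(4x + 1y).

By linearity: DFT(4x + 1y) = 4·DFT(x) + 1·DFT(y)
= 4·[1, -4.0000-3.4641i, -2, -7, -2, -4.0000+3.4641i] + 1·[0, -6.5000-4.3301i, -1.5000+2.5981i, -2, -1.5000-2.5981i, -6.5000+4.3301i]

Computing element-wise:
Z[0] = 4·(1) + 1·(0) = 4
Z[1] = 4·(-4.0000-3.4641i) + 1·(-6.5000-4.3301i) = -22.5000-18.1865i
Z[2] = 4·(-2) + 1·(-1.5000+2.5981i) = -9.5000+2.5981i
Z[3] = 4·(-7) + 1·(-2) = -30
Z[4] = 4·(-2) + 1·(-1.5000-2.5981i) = -9.5000-2.5981i
Z[5] = 4·(-4.0000+3.4641i) + 1·(-6.5000+4.3301i) = -22.5000+18.1865i

DFT(4x + 1y) = 4·X + 1·Y = [4, -22.5000-18.1865i, -9.5000+2.5981i, -30, -9.5000-2.5981i, -22.5000+18.1865i]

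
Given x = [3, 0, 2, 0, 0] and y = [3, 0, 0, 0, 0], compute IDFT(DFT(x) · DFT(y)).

(x ⊛ y)[n] = Σ(m=0 to 4) x[m] · y[(n-m) mod 5]

Computing each output sample:
(x ⊛ y)[0] = 9
(x ⊛ y)[1] = 0
(x ⊛ y)[2] = 6
(x ⊛ y)[3] = 0
(x ⊛ y)[4] = 0

x ⊛ y = [9, 0, 6, 0, 0]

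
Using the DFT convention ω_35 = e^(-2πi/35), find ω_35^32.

ω_35^32 = e^(-2πi·32/35)
= cos(-2π·32/35) + i·sin(-2π·32/35)
= cos(-64π/35) + i·sin(-64π/35)

ω_35^32 = cos(-64π/35) + i·sin(-64π/35) = 0.8584+0.5129i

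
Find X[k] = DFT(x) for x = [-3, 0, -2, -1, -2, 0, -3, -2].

X[k] = Σ(n=0 to 7) x[n] · ω_8^(nk)
where ω_8 = e^(-2πi/8)

Computing each X[k]:
X[0] = -13
X[1] = -1.7071-1.7071i
X[2] = -3i
X[3] = -0.2929+0.2929i
X[4] = -7
X[5] = -0.2929-0.2929i
X[6] = 3i
X[7] = -1.7071+1.7071i

X = [-13, -1.7071-1.7071i, -3i, -0.2929+0.2929i, -7, -0.2929-0.2929i, 3i, -1.7071+1.7071i]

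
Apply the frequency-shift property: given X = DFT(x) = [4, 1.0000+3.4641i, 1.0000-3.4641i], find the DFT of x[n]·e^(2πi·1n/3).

Modulation property: DFT(ω_3^(-1n)·x[n]) = X[(k-1) mod 3], so circularly shift X by 1 positions.

X[k-1] = [1.0000-3.4641i, 4, 1.0000+3.4641i]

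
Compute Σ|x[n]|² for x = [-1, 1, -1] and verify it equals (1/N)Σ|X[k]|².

Time domain:
Σ|x[n]|² = |-1|² + |1|² + |-1|² = 3.0000

Frequency domain:
(1/3)Σ|X[k]|² = (1/3)(|-1|² + |-1.0000-1.7321i|² + |-1.0000+1.7321i|²) = (1/3)·9.0000 = 3.0000

Both sides agree, confirming Parseval's theorem.

Σ|x[n]|² = (1/N)Σ|X[k]|² = 3.0000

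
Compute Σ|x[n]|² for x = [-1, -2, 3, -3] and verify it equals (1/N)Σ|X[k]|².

Time domain:
Σ|x[n]|² = |-1|² + |-2|² + |3|² + |-3|² = 23.0000

Frequency domain:
(1/4)Σ|X[k]|² = (1/4)(|-3|² + |-4-1i|² + |7|² + |-4+1i|²) = (1/4)·92.0000 = 23.0000

Both sides agree, confirming Parseval's theorem.

Σ|x[n]|² = (1/N)Σ|X[k]|² = 23.0000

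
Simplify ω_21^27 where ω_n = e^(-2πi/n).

Since ω_21^21 = 1, powers reduce modulo 21.
27 mod 21 = 6
So ω_21^27 = ω_21^6 = e^(-2πi·6/21)

ω_21^27 = ω_21^6 = -0.2225-0.9749i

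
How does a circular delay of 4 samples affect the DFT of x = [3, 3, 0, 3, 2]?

Time shift by 4: X_shifted[k] = ω_5^(4k) · X[k]
Shifted x = [3, 0, 3, 2, 3]

DFT(x[n-4]) = [11, -0.1180+2.2654i, 2.1180+2.7144i, 2.1180-2.7144i, -0.1180-2.2654i]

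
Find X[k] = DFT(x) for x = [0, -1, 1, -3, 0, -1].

X[k] = Σ(n=0 to 5) x[n] · ω_6^(nk)
where ω_6 = e^(-2πi/6)

Computing each X[k]:
X[0] = -4
X[1] = 1.5000-0.8660i
X[2] = -2.5000+0.8660i
X[3] = 6
X[4] = -2.5000-0.8660i
X[5] = 1.5000+0.8660i

X = [-4, 1.5000-0.8660i, -2.5000+0.8660i, 6, -2.5000-0.8660i, 1.5000+0.8660i]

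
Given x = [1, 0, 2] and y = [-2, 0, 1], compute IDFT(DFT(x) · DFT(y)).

(x ⊛ y)[n] = Σ(m=0 to 2) x[m] · y[(n-m) mod 3]

Computing each output sample:
(x ⊛ y)[0] = -2
(x ⊛ y)[1] = 2
(x ⊛ y)[2] = -3

x ⊛ y = [-2, 2, -3]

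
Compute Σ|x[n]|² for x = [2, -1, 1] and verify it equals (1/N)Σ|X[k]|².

Time domain:
Σ|x[n]|² = |2|² + |-1|² + |1|² = 6.0000

Frequency domain:
(1/3)Σ|X[k]|² = (1/3)(|2|² + |2.0000+1.7321i|² + |2.0000-1.7321i|²) = (1/3)·18.0000 = 6.0000

Both sides agree, confirming Parseval's theorem.

Σ|x[n]|² = (1/N)Σ|X[k]|² = 6.0000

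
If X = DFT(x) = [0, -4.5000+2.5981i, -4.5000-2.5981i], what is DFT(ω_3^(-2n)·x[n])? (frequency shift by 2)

Modulation property: DFT(ω_3^(-2n)·x[n]) = X[(k-2) mod 3], so circularly shift X by 2 positions.

X[k-2] = [-4.5000+2.5981i, -4.5000-2.5981i, 0]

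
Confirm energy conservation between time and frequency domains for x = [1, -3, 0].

Time domain:
Σ|x[n]|² = |1|² + |-3|² + |0|² = 10.0000

Frequency domain:
(1/3)Σ|X[k]|² = (1/3)(|-2|² + |2.5000+2.5981i|² + |2.5000-2.5981i|²) = (1/3)·30.0000 = 10.0000

Both sides agree, confirming Parseval's theorem.

Σ|x[n]|² = (1/N)Σ|X[k]|² = 10.0000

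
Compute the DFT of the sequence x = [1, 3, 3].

X[k] = Σ(n=0 to 2) x[n] · ω_3^(nk)
where ω_3 = e^(-2πi/3)

Computing each X[k]:
X[0] = 7
X[1] = -2
X[2] = -2

X = [7, -2, -2]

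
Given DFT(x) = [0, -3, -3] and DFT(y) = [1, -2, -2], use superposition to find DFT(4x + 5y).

By linearity: DFT(4x + 5y) = 4·DFT(x) + 5·DFT(y)
= 4·[0, -3, -3] + 5·[1, -2, -2]

Computing element-wise:
Z[0] = 4·(0) + 5·(1) = 5
Z[1] = 4·(-3) + 5·(-2) = -22
Z[2] = 4·(-3) + 5·(-2) = -22

DFT(4x + 5y) = 4·X + 5·Y = [5, -22, -22]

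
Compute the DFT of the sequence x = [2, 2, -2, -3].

X[k] = Σ(n=0 to 3) x[n] · ω_4^(nk)
where ω_4 = e^(-2πi/4)

Computing each X[k]:
X[0] = -1
X[1] = 4-5i
X[2] = 1
X[3] = 4+5i

X = [-1, 4-5i, 1, 4+5i]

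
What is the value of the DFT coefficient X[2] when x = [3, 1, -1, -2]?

X[2] = Σ(n=0 to 3) x[n] · ω_4^(2n) where ω_4 = e^(-2πi/4)
= (3)·ω_4^0 + (1)·ω_4^2 + (-1)·ω_4^4 + (-2)·ω_4^6

X[2] = 3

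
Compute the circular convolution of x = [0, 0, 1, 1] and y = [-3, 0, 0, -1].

(x ⊛ y)[n] = Σ(m=0 to 3) x[m] · y[(n-m) mod 4]

Computing each output sample:
(x ⊛ y)[0] = 0
(x ⊛ y)[1] = -1
(x ⊛ y)[2] = -4
(x ⊛ y)[3] = -3

x ⊛ y = [0, -1, -4, -3]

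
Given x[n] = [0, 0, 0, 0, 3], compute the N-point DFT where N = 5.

X[k] = Σ(n=0 to 4) x[n] · ω_5^(nk)
where ω_5 = e^(-2πi/5)

Computing each X[k]:
X[0] = 3
X[1] = 0.9271+2.8532i
X[2] = -2.4271+1.7634i
X[3] = -2.4271-1.7634i
X[4] = 0.9271-2.8532i

X = [3, 0.9271+2.8532i, -2.4271+1.7634i, -2.4271-1.7634i, 0.9271-2.8532i]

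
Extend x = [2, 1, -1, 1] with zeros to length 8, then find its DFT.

Original 4-point DFT: [3, 3, -1, 3]
Zero-padded 8-point DFT provides frequency interpolation.

DFT_8([x, 0, ...]) = [3, 2.0000-0.4142i, 3, 2.0000-2.4142i, -1, 2.0000+2.4142i, 3, 2.0000+0.4142i]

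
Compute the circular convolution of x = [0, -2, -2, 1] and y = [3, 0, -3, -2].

(x ⊛ y)[n] = Σ(m=0 to 3) x[m] · y[(n-m) mod 4]

Computing each output sample:
(x ⊛ y)[0] = 10
(x ⊛ y)[1] = -5
(x ⊛ y)[2] = -8
(x ⊛ y)[3] = 9

x ⊛ y = [10, -5, -8, 9]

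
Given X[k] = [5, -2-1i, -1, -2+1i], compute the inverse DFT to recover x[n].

x[n] = (1/4) Σ(k=0 to 3) X[k] · e^(2πikn/4)

Computing each x[n]:
x[0] = 0
x[1] = 2
x[2] = 2
x[3] = 1

x = [0, 2, 2, 1]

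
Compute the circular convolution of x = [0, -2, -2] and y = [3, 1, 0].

(x ⊛ y)[n] = Σ(m=0 to 2) x[m] · y[(n-m) mod 3]

Computing each output sample:
(x ⊛ y)[0] = -2
(x ⊛ y)[1] = -6
(x ⊛ y)[2] = -8

x ⊛ y = [-2, -6, -8]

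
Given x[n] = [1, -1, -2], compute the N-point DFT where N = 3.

X[k] = Σ(n=0 to 2) x[n] · ω_3^(nk)
where ω_3 = e^(-2πi/3)

Computing each X[k]:
X[0] = -2
X[1] = 2.5000-0.8660i
X[2] = 2.5000+0.8660i

X = [-2, 2.5000-0.8660i, 2.5000+0.8660i]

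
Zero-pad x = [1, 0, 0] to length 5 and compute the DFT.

Original 3-point DFT: [1, 1, 1]
Zero-padded 5-point DFT provides frequency interpolation.

DFT_5([x, 0, ...]) = [1, 1, 1, 1, 1]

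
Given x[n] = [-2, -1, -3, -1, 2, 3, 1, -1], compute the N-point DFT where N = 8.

X[k] = Σ(n=0 to 7) x[n] · ω_8^(nk)
where ω_8 = e^(-2πi/8)

Computing each X[k]:
X[0] = -2
X[1] = -6.8284+6.8284i
X[2] = 2-4i
X[3] = -1.1716-1.1716i
X[4] = -2
X[5] = -1.1716+1.1716i
X[6] = 2+4i
X[7] = -6.8284-6.8284i

X = [-2, -6.8284+6.8284i, 2-4i, -1.1716-1.1716i, -2, -1.1716+1.1716i, 2+4i, -6.8284-6.8284i]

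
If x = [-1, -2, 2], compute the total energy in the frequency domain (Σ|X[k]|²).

Parseval: Σ|x[n]|² = (1/N)Σ|X[k]|², so Σ|X[k]|² = N·Σ|x[n]|² = 3·9.0000

Σ|X[k]|² = N·Σ|x[n]|² = 3·9.0000 = 27.0000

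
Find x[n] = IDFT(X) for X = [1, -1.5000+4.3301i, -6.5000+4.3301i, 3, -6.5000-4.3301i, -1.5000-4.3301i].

x[n] = (1/6) Σ(k=0 to 5) X[k] · e^(2πikn/6)

Computing each x[n]:
x[0] = -2
x[1] = -2
x[2] = 2
x[3] = -2
x[4] = 2
x[5] = 3

x = [-2, -2, 2, -2, 2, 3]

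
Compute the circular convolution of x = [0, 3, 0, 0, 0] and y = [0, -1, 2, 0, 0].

(x ⊛ y)[n] = Σ(m=0 to 4) x[m] · y[(n-m) mod 5]

Computing each output sample:
(x ⊛ y)[0] = 0
(x ⊛ y)[1] = 0
(x ⊛ y)[2] = -3
(x ⊛ y)[3] = 6
(x ⊛ y)[4] = 0

x ⊛ y = [0, 0, -3, 6, 0]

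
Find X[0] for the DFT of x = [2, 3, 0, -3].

X[0] = Σ(n=0 to 3) x[n] · ω_4^0 = Σ x[n]
= (2) + (3) + (0) + (-3)

X[0] = 2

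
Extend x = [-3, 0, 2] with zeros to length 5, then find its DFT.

Original 3-point DFT: [-1, -4.0000+1.7321i, -4.0000-1.7321i]
Zero-padded 5-point DFT provides frequency interpolation.

DFT_5([x, 0, ...]) = [-1, -4.6180-1.1756i, -2.3820+1.9021i, -2.3820-1.9021i, -4.6180+1.1756i]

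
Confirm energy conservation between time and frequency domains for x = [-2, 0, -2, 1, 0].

Time domain:
Σ|x[n]|² = |-2|² + |0|² + |-2|² + |1|² + |0|² = 9.0000

Frequency domain:
(1/5)Σ|X[k]|² = (1/5)(|-3|² + |-1.1910+1.7634i|² + |-2.3090-2.8532i|² + |-2.3090+2.8532i|² + |-1.1910-1.7634i|²) = (1/5)·45.0000 = 9.0000

Both sides agree, confirming Parseval's theorem.

Σ|x[n]|² = (1/N)Σ|X[k]|² = 9.0000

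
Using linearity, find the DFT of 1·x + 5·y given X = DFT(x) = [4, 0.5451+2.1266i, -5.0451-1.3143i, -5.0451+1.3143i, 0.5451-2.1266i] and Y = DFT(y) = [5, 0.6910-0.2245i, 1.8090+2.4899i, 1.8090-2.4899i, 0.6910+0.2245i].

By linearity: DFT(1x + 5y) = 1·DFT(x) + 5·DFT(y)
= 1·[4, 0.5451+2.1266i, -5.0451-1.3143i, -5.0451+1.3143i, 0.5451-2.1266i] + 5·[5, 0.6910-0.2245i, 1.8090+2.4899i, 1.8090-2.4899i, 0.6910+0.2245i]

Computing element-wise:
Z[0] = 1·(4) + 5·(5) = 29
Z[1] = 1·(0.5451+2.1266i) + 5·(0.6910-0.2245i) = 4.0001+1.0041i
Z[2] = 1·(-5.0451-1.3143i) + 5·(1.8090+2.4899i) = 3.9999+11.1352i
Z[3] = 1·(-5.0451+1.3143i) + 5·(1.8090-2.4899i) = 3.9999-11.1352i
Z[4] = 1·(0.5451-2.1266i) + 5·(0.6910+0.2245i) = 4.0001-1.0041i

DFT(1x + 5y) = 1·X + 5·Y = [29, 4.0001+1.0041i, 3.9999+11.1352i, 3.9999-11.1352i, 4.0001-1.0041i]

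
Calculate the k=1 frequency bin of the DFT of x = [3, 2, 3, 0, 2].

X[1] = Σ(n=0 to 4) x[n] · ω_5^(1n) where ω_5 = e^(-2πi/5)
= (3)·ω_5^0 + (2)·ω_5^1 + (3)·ω_5^2 + (0)·ω_5^3 + (2)·ω_5^4

X[1] = 1.8090-1.7634i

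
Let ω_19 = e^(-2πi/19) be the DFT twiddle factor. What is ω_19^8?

ω_19^8 = e^(-2πi·8/19)
= cos(-2π·8/19) + i·sin(-2π·8/19)
= cos(-16π/19) + i·sin(-16π/19)

ω_19^8 = cos(-16π/19) + i·sin(-16π/19) = -0.8795-0.4759i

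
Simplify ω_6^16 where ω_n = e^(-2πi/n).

Since ω_6^6 = 1, powers reduce modulo 6.
16 mod 6 = 4
So ω_6^16 = ω_6^4 = e^(-2πi·4/6)

ω_6^16 = ω_6^4 = -0.5000+0.8660i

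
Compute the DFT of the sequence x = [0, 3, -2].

X[k] = Σ(n=0 to 2) x[n] · ω_3^(nk)
where ω_3 = e^(-2πi/3)

Computing each X[k]:
X[0] = 1
X[1] = -0.5000-4.3301i
X[2] = -0.5000+4.3301i

X = [1, -0.5000-4.3301i, -0.5000+4.3301i]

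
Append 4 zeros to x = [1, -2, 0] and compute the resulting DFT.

Original 3-point DFT: [-1, 2.0000+1.7321i, 2.0000-1.7321i]
Zero-padded 7-point DFT provides frequency interpolation.

DFT_7([x, 0, ...]) = [-1, -0.2470+1.5637i, 1.4450+1.9499i, 2.8019+0.8678i, 2.8019-0.8678i, 1.4450-1.9499i, -0.2470-1.5637i]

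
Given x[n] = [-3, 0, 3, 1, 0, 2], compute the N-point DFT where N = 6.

X[k] = Σ(n=0 to 5) x[n] · ω_6^(nk)
where ω_6 = e^(-2πi/6)

Computing each X[k]:
X[0] = 3
X[1] = -4.5000-0.8660i
X[2] = -4.5000+4.3301i
X[3] = -3
X[4] = -4.5000-4.3301i
X[5] = -4.5000+0.8660i

X = [3, -4.5000-0.8660i, -4.5000+4.3301i, -3, -4.5000-4.3301i, -4.5000+0.8660i]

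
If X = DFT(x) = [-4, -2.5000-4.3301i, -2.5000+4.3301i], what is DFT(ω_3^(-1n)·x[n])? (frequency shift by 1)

Modulation property: DFT(ω_3^(-1n)·x[n]) = X[(k-1) mod 3], so circularly shift X by 1 positions.

X[k-1] = [-2.5000+4.3301i, -4, -2.5000-4.3301i]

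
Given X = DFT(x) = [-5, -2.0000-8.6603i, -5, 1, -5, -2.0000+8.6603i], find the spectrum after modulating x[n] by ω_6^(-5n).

Modulation property: DFT(ω_6^(-5n)·x[n]) = X[(k-5) mod 6], so circularly shift X by 5 positions.

X[k-5] = [-2.0000-8.6603i, -5, 1, -5, -2.0000+8.6603i, -5]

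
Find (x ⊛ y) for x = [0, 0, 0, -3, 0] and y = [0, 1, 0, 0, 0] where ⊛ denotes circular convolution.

(x ⊛ y)[n] = Σ(m=0 to 4) x[m] · y[(n-m) mod 5]

Computing each output sample:
(x ⊛ y)[0] = 0
(x ⊛ y)[1] = 0
(x ⊛ y)[2] = 0
(x ⊛ y)[3] = 0
(x ⊛ y)[4] = -3

x ⊛ y = [0, 0, 0, 0, -3]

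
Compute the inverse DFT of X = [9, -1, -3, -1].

x[n] = (1/4) Σ(k=0 to 3) X[k] · e^(2πikn/4)

Computing each x[n]:
x[0] = 1
x[1] = 3
x[2] = 2
x[3] = 3

x = [1, 3, 2, 3]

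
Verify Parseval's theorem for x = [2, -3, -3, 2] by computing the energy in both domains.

Time domain:
Σ|x[n]|² = |2|² + |-3|² + |-3|² + |2|² = 26.0000

Frequency domain:
(1/4)Σ|X[k]|² = (1/4)(|-2|² + |5+5i|² + |0|² + |5-5i|²) = (1/4)·104.0000 = 26.0000

Both sides agree, confirming Parseval's theorem.

Σ|x[n]|² = (1/N)Σ|X[k]|² = 26.0000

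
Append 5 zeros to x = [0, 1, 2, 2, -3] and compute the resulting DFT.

Original 5-point DFT: [2, -3.8541-3.8042i, 2.8541-2.3511i, 2.8541+2.3511i, -3.8541+3.8042i]
Zero-padded 10-point DFT provides frequency interpolation.

DFT_10([x, 0, ...]) = [2, 3.2361-2.6287i, -3.8541-3.8042i, -1.2361+4.2533i, 2.8541-2.3511i, -4, 2.8541+2.3511i, -1.2361-4.2533i, -3.8541+3.8042i, 3.2361+2.6287i]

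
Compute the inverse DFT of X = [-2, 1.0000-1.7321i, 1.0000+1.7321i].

x[n] = (1/3) Σ(k=0 to 2) X[k] · e^(2πikn/3)

Computing each x[n]:
x[0] = 0
x[1] = 0
x[2] = -2

x = [0, 0, -2]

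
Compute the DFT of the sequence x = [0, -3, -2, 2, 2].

X[k] = Σ(n=0 to 4) x[n] · ω_5^(nk)
where ω_5 = e^(-2πi/5)

Computing each X[k]:
X[0] = -1
X[1] = -0.3090+7.1064i
X[2] = 0.8090-0.8653i
X[3] = 0.8090+0.8653i
X[4] = -0.3090-7.1064i

X = [-1, -0.3090+7.1064i, 0.8090-0.8653i, 0.8090+0.8653i, -0.3090-7.1064i]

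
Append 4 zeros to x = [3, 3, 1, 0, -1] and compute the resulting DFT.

Original 5-point DFT: [6, 2.8090-4.3920i, 1.6910-1.4001i, 1.6910+1.4001i, 2.8090+4.3920i]
Zero-padded 9-point DFT provides frequency interpolation.

DFT_9([x, 0, ...]) = [6, 6.4115-2.5712i, 1.8152-3.9392i, 1.5000-0.8660i, 0.7733-1.3681i, 0.7733+1.3681i, 1.5000+0.8660i, 1.8152+3.9392i, 6.4115+2.5712i]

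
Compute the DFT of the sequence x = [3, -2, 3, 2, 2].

X[k] = Σ(n=0 to 4) x[n] · ω_5^(nk)
where ω_5 = e^(-2πi/5)

Computing each X[k]:
X[0] = 8
X[1] = -1.0451+3.2164i
X[2] = 4.5451+3.3022i
X[3] = 4.5451-3.3022i
X[4] = -1.0451-3.2164i

X = [8, -1.0451+3.2164i, 4.5451+3.3022i, 4.5451-3.3022i, -1.0451-3.2164i]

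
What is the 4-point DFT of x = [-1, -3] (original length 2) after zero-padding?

Original 2-point DFT: [-4, 2]
Zero-padded 4-point DFT provides frequency interpolation.

DFT_4([x, 0, ...]) = [-4, -1+3i, 2, -1-3i]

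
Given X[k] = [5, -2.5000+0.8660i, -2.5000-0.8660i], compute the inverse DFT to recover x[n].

x[n] = (1/3) Σ(k=0 to 2) X[k] · e^(2πikn/3)

Computing each x[n]:
x[0] = 0
x[1] = 2
x[2] = 3

x = [0, 2, 3]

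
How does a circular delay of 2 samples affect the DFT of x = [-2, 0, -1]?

Time shift by 2: X_shifted[k] = ω_3^(2k) · X[k]
Shifted x = [0, -1, -2]

DFT(x[n-2]) = [-3, 1.5000-0.8660i, 1.5000+0.8660i]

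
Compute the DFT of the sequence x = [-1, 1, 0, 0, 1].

X[k] = Σ(n=0 to 4) x[n] · ω_5^(nk)
where ω_5 = e^(-2πi/5)

Computing each X[k]:
X[0] = 1
X[1] = -0.3820
X[2] = -2.6180
X[3] = -2.6180
X[4] = -0.3820

X = [1, -0.3820, -2.6180, -2.6180, -0.3820]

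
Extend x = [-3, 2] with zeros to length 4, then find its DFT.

Original 2-point DFT: [-1, -5]
Zero-padded 4-point DFT provides frequency interpolation.

DFT_4([x, 0, ...]) = [-1, -3-2i, -5, -3+2i]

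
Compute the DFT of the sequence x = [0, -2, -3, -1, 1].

X[k] = Σ(n=0 to 4) x[n] · ω_5^(nk)
where ω_5 = e^(-2πi/5)

Computing each X[k]:
X[0] = -5
X[1] = 2.9271+4.0287i
X[2] = -0.4271-0.1388i
X[3] = -0.4271+0.1388i
X[4] = 2.9271-4.0287i

X = [-5, 2.9271+4.0287i, -0.4271-0.1388i, -0.4271+0.1388i, 2.9271-4.0287i]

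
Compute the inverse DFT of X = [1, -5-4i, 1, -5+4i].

x[n] = (1/4) Σ(k=0 to 3) X[k] · e^(2πikn/4)

Computing each x[n]:
x[0] = -2
x[1] = 2
x[2] = 3
x[3] = -2

x = [-2, 2, 3, -2]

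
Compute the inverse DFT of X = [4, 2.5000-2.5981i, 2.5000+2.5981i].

x[n] = (1/3) Σ(k=0 to 2) X[k] · e^(2πikn/3)

Computing each x[n]:
x[0] = 3
x[1] = 2
x[2] = -1

x = [3, 2, -1]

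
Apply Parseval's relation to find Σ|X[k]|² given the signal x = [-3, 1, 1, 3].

Parseval: Σ|x[n]|² = (1/N)Σ|X[k]|², so Σ|X[k]|² = N·Σ|x[n]|² = 4·20.0000

Σ|X[k]|² = N·Σ|x[n]|² = 4·20.0000 = 80.0000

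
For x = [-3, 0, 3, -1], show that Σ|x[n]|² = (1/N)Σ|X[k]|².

Time domain:
Σ|x[n]|² = |-3|² + |0|² + |3|² + |-1|² = 19.0000

Frequency domain:
(1/4)Σ|X[k]|² = (1/4)(|-1|² + |-6-1i|² + |1|² + |-6+1i|²) = (1/4)·76.0000 = 19.0000

Both sides agree, confirming Parseval's theorem.

Σ|x[n]|² = (1/N)Σ|X[k]|² = 19.0000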